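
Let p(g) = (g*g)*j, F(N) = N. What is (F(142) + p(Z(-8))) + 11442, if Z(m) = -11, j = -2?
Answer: 11342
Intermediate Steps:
p(g) = -2*g² (p(g) = (g*g)*(-2) = g²*(-2) = -2*g²)
(F(142) + p(Z(-8))) + 11442 = (142 - 2*(-11)²) + 11442 = (142 - 2*121) + 11442 = (142 - 242) + 11442 = -100 + 11442 = 11342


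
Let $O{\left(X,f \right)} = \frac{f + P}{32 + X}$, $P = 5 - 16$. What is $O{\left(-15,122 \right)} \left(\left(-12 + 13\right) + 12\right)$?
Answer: $\frac{1443}{17} \approx 84.882$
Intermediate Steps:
$P = -11$ ($P = 5 - 16 = -11$)
$O{\left(X,f \right)} = \frac{-11 + f}{32 + X}$ ($O{\left(X,f \right)} = \frac{f - 11}{32 + X} = \frac{-11 + f}{32 + X}$)
$O{\left(-15,122 \right)} \left(\left(-12 + 13\right) + 12\right) = \frac{-11 + 122}{32 - 15} \left(\left(-12 + 13\right) + 12\right) = \frac{1}{17} \cdot 111 \left(1 + 12\right) = \frac{1}{17} \cdot 111 \cdot 13 = \frac{111}{17} \cdot 13 = \frac{1443}{17}$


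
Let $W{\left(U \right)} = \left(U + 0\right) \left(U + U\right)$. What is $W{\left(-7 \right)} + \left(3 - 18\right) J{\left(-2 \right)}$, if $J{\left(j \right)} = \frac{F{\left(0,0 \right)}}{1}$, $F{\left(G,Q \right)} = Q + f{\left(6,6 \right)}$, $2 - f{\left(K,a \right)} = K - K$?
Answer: $68$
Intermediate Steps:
$f{\left(K,a \right)} = 2$ ($f{\left(K,a \right)} = 2 - \left(K - K\right) = 2 - 0 = 2 + 0 = 2$)
$F{\left(G,Q \right)} = 2 + Q$ ($F{\left(G,Q \right)} = Q + 2 = 2 + Q$)
$W{\left(U \right)} = 2 U^{2}$ ($W{\left(U \right)} = U 2 U = 2 U^{2}$)
$J{\left(j \right)} = 2$ ($J{\left(j \right)} = \frac{2 + 0}{1} = 2 \cdot 1 = 2$)
$W{\left(-7 \right)} + \left(3 - 18\right) J{\left(-2 \right)} = 2 \left(-7\right)^{2} + \left(3 - 18\right) 2 = 2 \cdot 49 - 30 = 98 - 30 = 68$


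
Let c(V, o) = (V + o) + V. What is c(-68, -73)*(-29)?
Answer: 6061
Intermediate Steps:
c(V, o) = o + 2*V
c(-68, -73)*(-29) = (-73 + 2*(-68))*(-29) = (-73 - 136)*(-29) = -209*(-29) = 6061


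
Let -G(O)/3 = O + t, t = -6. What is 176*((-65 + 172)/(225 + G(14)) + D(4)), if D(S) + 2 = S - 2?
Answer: 18832/201 ≈ 93.692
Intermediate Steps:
G(O) = 18 - 3*O (G(O) = -3*(O - 6) = -3*(-6 + O) = 18 - 3*O)
D(S) = -4 + S (D(S) = -2 + (S - 2) = -2 + (-2 + S) = -4 + S)
176*((-65 + 172)/(225 + G(14)) + D(4)) = 176*((-65 + 172)/(225 + (18 - 3*14)) + (-4 + 4)) = 176*(107/(225 + (18 - 42)) + 0) = 176*(107/(225 - 24) + 0) = 176*(107/201 + 0) = 176*(107/201) = 18832/201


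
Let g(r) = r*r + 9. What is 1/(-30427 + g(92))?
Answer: -1/21954 ≈ -4.5550e-5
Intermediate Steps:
g(r) = 9 + r**2 (g(r) = r**2 + 9 = 9 + r**2)
1/(-30427 + g(92)) = 1/(-30427 + (9 + 92**2)) = 1/(-30427 + (9 + 8464)) = 1/(-30427 + 8473) = 1/(-21954) = -1/21954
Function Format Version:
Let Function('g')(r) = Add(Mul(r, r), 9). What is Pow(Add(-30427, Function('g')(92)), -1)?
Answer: Rational(-1, 21954) ≈ -4.5550e-5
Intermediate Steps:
Function('g')(r) = Add(9, Pow(r, 2)) (Function('g')(r) = Add(Pow(r, 2), 9) = Add(9, Pow(r, 2)))
Pow(Add(-30427, Function('g')(92)), -1) = Pow(Add(-30427, Add(9, Pow(92, 2))), -1) = Pow(Add(-30427, Add(9, 8464)), -1) = Pow(Add(-30427, 8473), -1) = Pow(-21954, -1) = Rational(-1, 21954)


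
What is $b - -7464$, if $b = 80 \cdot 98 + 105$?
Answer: $15409$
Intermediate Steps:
$b = 7945$ ($b = 7840 + 105 = 7945$)
$b - -7464 = 7945 - -7464 = 7945 + 7464 = 15409$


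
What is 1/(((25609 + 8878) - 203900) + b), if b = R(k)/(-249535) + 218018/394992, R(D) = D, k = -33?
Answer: -344630520/58384700018479 ≈ -5.9028e-6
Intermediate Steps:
b = 190266281/344630520 (b = -33/(-249535) + 218018/394992 = -33*(-1/249535) + 218018*(1/394992) = 3/22685 + 109009/197496 = 190266281/344630520 ≈ 0.55209)
1/(((25609 + 8878) - 203900) + b) = 1/(((25609 + 8878) - 203900) + 190266281/344630520) = 1/((34487 - 203900) + 190266281/344630520) = 1/(-169413 + 190266281/344630520) = 1/(-58384700018479/344630520) = -344630520/58384700018479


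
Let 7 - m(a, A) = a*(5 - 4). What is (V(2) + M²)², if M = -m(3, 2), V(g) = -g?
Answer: 196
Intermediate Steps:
m(a, A) = 7 - a (m(a, A) = 7 - a*(5 - 4) = 7 - a)
M = -4 (M = -(7 - 1*3) = -(7 - 3) = -1*4 = -4)
(V(2) + M²)² = (-1*2 + (-4)²)² = (-2 + 16)² = 14² = 196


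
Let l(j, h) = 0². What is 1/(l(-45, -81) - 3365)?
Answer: -1/3365 ≈ -0.00029718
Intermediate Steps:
l(j, h) = 0
1/(l(-45, -81) - 3365) = 1/(0 - 3365) = 1/(-3365) = -1/3365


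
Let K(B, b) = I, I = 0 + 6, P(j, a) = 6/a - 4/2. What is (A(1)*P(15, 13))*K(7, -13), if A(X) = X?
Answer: -120/13 ≈ -9.2308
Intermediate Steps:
P(j, a) = -2 + 6/a (P(j, a) = 6/a - 4*½ = 6/a - 2 = -2 + 6/a)
I = 6
K(B, b) = 6
(A(1)*P(15, 13))*K(7, -13) = (1*(-2 + 6/13))*6 = (1*(-20/13))*6 = -20/13*6 = -120/13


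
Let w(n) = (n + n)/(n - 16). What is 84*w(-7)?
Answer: 1176/23 ≈ 51.130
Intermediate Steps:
w(n) = 2*n/(-16 + n) (w(n) = (2*n)/(-16 + n) = 2*n/(-16 + n))
84*w(-7) = 84*(2*(-7)/(-16 - 7)) = 84*(2*(-7)/(-23)) = 84*(2*(-7)*(-1/23)) = 84*(14/23) = 1176/23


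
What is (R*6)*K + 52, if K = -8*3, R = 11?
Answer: -1532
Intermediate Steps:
K = -24
(R*6)*K + 52 = (11*6)*(-24) + 52 = 66*(-24) + 52 = -1584 + 52 = -1532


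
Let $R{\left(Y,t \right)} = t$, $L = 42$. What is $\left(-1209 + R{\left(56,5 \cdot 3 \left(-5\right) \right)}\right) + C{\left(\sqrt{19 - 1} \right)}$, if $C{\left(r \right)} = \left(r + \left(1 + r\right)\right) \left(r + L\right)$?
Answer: $-1206 + 255 \sqrt{2} \approx -845.38$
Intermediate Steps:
$C{\left(r \right)} = \left(1 + 2 r\right) \left(42 + r\right)$ ($C{\left(r \right)} = \left(r + \left(1 + r\right)\right) \left(r + 42\right) = \left(1 + 2 r\right) \left(42 + r\right)$)
$\left(-1209 + R{\left(56,5 \cdot 3 \left(-5\right) \right)}\right) + C{\left(\sqrt{19 - 1} \right)} = \left(-1209 + 5 \cdot 3 \left(-5\right)\right) + \left(42 + 2 \left(\sqrt{19 - 1}\right)^{2} + 85 \sqrt{19 - 1}\right) = \left(-1209 + 15 \left(-5\right)\right) + \left(42 + 2 \left(\sqrt{18}\right)^{2} + 85 \sqrt{18}\right) = \left(-1209 - 75\right) + \left(42 + 2 \left(3 \sqrt{2}\right)^{2} + 85 \cdot 3 \sqrt{2}\right) = -1284 + \left(42 + 2 \cdot 18 + 255 \sqrt{2}\right) = -1284 + \left(42 + 36 + 255 \sqrt{2}\right) = -1284 + \left(78 + 255 \sqrt{2}\right) = -1206 + 255 \sqrt{2}$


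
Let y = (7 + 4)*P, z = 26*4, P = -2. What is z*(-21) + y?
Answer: -2206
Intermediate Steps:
z = 104
y = -22 (y = (7 + 4)*(-2) = 11*(-2) = -22)
z*(-21) + y = 104*(-21) - 22 = -2184 - 22 = -2206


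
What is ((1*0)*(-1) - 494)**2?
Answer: 244036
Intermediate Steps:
((1*0)*(-1) - 494)**2 = (0*(-1) - 494)**2 = (0 - 494)**2 = (-494)**2 = 244036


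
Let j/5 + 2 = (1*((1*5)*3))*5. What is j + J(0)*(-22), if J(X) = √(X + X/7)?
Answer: 365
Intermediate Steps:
j = 365 (j = -10 + 5*((1*((1*5)*3))*5) = -10 + 5*((1*(5*3))*5) = -10 + 5*((1*15)*5) = -10 + 5*(15*5) = -10 + 5*75 = -10 + 375 = 365)
J(X) = 2*√14*√X/7 (J(X) = √(X + X*(⅐)) = √(X + X/7) = √(8*X/7) = 2*√14*√X/7)
j + J(0)*(-22) = 365 + (2*√14*√0/7)*(-22) = 365 + ((2/7)*√14*0)*(-22) = 365 + 0*(-22) = 365 + 0 = 365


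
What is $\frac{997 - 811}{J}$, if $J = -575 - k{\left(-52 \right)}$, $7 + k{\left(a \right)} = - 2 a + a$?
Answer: $- \frac{3}{10} \approx -0.3$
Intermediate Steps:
$k{\left(a \right)} = -7 - a$ ($k{\left(a \right)} = -7 + \left(- 2 a + a\right) = -7 - a$)
$J = -620$ ($J = -575 - \left(-7 - -52\right) = -575 - \left(-7 + 52\right) = -575 - 45 = -620$)
$\frac{997 - 811}{J} = \frac{997 - 811}{-620} = \left(997 - 811\right) \left(- \frac{1}{620}\right) = 186 \left(- \frac{1}{620}\right) = - \frac{3}{10}$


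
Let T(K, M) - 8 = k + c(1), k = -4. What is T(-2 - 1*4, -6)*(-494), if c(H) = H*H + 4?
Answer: -4446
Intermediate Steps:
c(H) = 4 + H² (c(H) = H² + 4 = 4 + H²)
T(K, M) = 9 (T(K, M) = 8 + (-4 + (4 + 1²)) = 8 + (-4 + (4 + 1)) = 8 + (-4 + 5) = 8 + 1 = 9)
T(-2 - 1*4, -6)*(-494) = 9*(-494) = -4446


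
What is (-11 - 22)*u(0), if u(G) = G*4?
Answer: 0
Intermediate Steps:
u(G) = 4*G
(-11 - 22)*u(0) = (-11 - 22)*(4*0) = -33*0 = 0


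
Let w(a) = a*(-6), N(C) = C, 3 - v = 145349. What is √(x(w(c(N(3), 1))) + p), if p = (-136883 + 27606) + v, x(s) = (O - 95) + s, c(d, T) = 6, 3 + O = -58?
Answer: I*√254815 ≈ 504.79*I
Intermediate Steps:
v = -145346 (v = 3 - 1*145349 = 3 - 145349 = -145346)
O = -61 (O = -3 - 58 = -61)
w(a) = -6*a
x(s) = -156 + s (x(s) = (-61 - 95) + s = -156 + s)
p = -254623 (p = (-136883 + 27606) - 145346 = -109277 - 145346 = -254623)
√(x(w(c(N(3), 1))) + p) = √((-156 - 6*6) - 254623) = √((-156 - 36) - 254623) = √(-192 - 254623) = √(-254815) = I*√254815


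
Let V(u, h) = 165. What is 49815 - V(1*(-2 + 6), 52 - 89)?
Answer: 49650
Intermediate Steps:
49815 - V(1*(-2 + 6), 52 - 89) = 49815 - 1*165 = 49815 - 165 = 49650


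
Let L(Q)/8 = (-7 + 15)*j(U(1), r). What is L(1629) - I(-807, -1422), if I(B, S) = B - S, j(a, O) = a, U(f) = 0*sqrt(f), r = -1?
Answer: -615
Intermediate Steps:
U(f) = 0
L(Q) = 0 (L(Q) = 8*((-7 + 15)*0) = 8*(8*0) = 8*0 = 0)
L(1629) - I(-807, -1422) = 0 - (-807 - 1*(-1422)) = 0 - (-807 + 1422) = 0 - 1*615 = 0 - 615 = -615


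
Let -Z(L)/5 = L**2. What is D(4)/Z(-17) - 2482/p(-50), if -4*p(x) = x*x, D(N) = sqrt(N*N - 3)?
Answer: 2482/625 - sqrt(13)/1445 ≈ 3.9687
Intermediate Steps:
Z(L) = -5*L**2
D(N) = sqrt(-3 + N**2) (D(N) = sqrt(N**2 - 3) = sqrt(-3 + N**2))
p(x) = -x**2/4 (p(x) = -x*x/4 = -x**2/4)
D(4)/Z(-17) - 2482/p(-50) = sqrt(-3 + 4**2)/((-5*(-17)**2)) - 2482/((-1/4*(-50)**2)) = sqrt(-3 + 16)/((-5*289)) - 2482/((-1/4*2500)) = sqrt(13)/(-1445) - 2482/(-625) = sqrt(13)*(-1/1445) - 2482*(-1/625) = -sqrt(13)/1445 + 2482/625 = 2482/625 - sqrt(13)/1445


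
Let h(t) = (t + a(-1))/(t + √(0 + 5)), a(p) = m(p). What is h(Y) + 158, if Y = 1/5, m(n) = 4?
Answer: 19571/124 + 105*√5/124 ≈ 159.72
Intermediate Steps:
a(p) = 4
Y = ⅕ ≈ 0.20000
h(t) = (4 + t)/(t + √5) (h(t) = (t + 4)/(t + √(0 + 5)) = (4 + t)/(t + √5))
h(Y) + 158 = (4 + ⅕)/(⅕ + √5) + 158 = (21/5)/(⅕ + √5) + 158 = 21/(5*(⅕ + √5)) + 158 = 158 + 21/(5*(⅕ + √5))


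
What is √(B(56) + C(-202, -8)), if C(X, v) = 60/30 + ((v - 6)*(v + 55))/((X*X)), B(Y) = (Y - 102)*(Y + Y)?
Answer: I*√210141258/202 ≈ 71.764*I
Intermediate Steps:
B(Y) = 2*Y*(-102 + Y) (B(Y) = (-102 + Y)*(2*Y) = 2*Y*(-102 + Y))
C(X, v) = 2 + (-6 + v)*(55 + v)/X² (C(X, v) = 60*(1/30) + ((-6 + v)*(55 + v))/(X²) = 2 + ((-6 + v)*(55 + v))/X² = 2 + (-6 + v)*(55 + v)/X²)
√(B(56) + C(-202, -8)) = √(2*56*(-102 + 56) + (-330 + (-8)² + 2*(-202)² + 49*(-8))/(-202)²) = √(2*56*(-46) + (-330 + 64 + 2*40804 - 392)/40804) = √(-5152 + (-330 + 64 + 81608 - 392)/40804) = √(-5152 + (1/40804)*80950) = √(-5152 + 40475/20402) = √(-105070629/20402) = I*√210141258/202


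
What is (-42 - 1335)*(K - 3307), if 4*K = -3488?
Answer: 5754483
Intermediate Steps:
K = -872 (K = (1/4)*(-3488) = -872)
(-42 - 1335)*(K - 3307) = (-42 - 1335)*(-872 - 3307) = -1377*(-4179) = 5754483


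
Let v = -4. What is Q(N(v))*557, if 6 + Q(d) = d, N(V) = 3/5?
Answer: -15039/5 ≈ -3007.8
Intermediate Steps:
N(V) = ⅗ (N(V) = 3*(⅕) = ⅗)
Q(d) = -6 + d
Q(N(v))*557 = (-6 + ⅗)*557 = -27/5*557 = -15039/5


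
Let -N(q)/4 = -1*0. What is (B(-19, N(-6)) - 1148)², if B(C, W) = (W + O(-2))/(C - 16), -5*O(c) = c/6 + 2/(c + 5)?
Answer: 363246084601/275625 ≈ 1.3179e+6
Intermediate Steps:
O(c) = -2/(5*(5 + c)) - c/30 (O(c) = -(c/6 + 2/(c + 5))/5 = -(c*(⅙) + 2/(5 + c))/5 = -(c/6 + 2/(5 + c))/5 = -(2/(5 + c) + c/6)/5 = -2/(5*(5 + c)) - c/30)
N(q) = 0 (N(q) = -(-4)*0 = -4*0 = 0)
B(C, W) = (-1/15 + W)/(-16 + C) (B(C, W) = (W + (-12 - 1*(-2)² - 5*(-2))/(30*(5 - 2)))/(C - 16) = (W + (1/30)*(-12 - 1*4 + 10)/3)/(-16 + C) = (W + (1/30)*(⅓)*(-12 - 4 + 10))/(-16 + C) = (W + (1/30)*(⅓)*(-6))/(-16 + C) = (W - 1/15)/(-16 + C) = (-1/15 + W)/(-16 + C))
(B(-19, N(-6)) - 1148)² = ((-1/15 + 0)/(-16 - 19) - 1148)² = (-1/15/(-35) - 1148)² = (-1/35*(-1/15) - 1148)² = (1/525 - 1148)² = (-602699/525)² = 363246084601/275625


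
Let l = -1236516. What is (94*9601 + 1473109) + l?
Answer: 1139087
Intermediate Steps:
(94*9601 + 1473109) + l = (94*9601 + 1473109) - 1236516 = (902494 + 1473109) - 1236516 = 2375603 - 1236516 = 1139087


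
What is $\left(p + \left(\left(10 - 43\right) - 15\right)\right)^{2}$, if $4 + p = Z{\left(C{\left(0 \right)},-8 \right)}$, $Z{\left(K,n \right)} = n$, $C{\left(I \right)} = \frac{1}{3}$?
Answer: $3600$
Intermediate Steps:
$C{\left(I \right)} = \frac{1}{3}$
$p = -12$ ($p = -4 - 8 = -12$)
$\left(p + \left(\left(10 - 43\right) - 15\right)\right)^{2} = \left(-12 + \left(\left(10 - 43\right) - 15\right)\right)^{2} = \left(-12 - 48\right)^{2} = \left(-60\right)^{2} = 3600$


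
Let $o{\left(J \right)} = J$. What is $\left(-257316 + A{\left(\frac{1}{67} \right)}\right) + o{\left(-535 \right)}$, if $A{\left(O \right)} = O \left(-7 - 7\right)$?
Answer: $- \frac{17276031}{67} \approx -2.5785 \cdot 10^{5}$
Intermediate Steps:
$A{\left(O \right)} = - 14 O$ ($A{\left(O \right)} = O \left(-14\right) = - 14 O$)
$\left(-257316 + A{\left(\frac{1}{67} \right)}\right) + o{\left(-535 \right)} = \left(-257316 - \frac{14}{67}\right) - 535 = - \frac{17240186}{67} - 535 = - \frac{17276031}{67}$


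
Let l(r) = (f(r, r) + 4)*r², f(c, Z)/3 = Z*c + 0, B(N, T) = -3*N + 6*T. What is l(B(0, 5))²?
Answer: 5922408960000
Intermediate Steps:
f(c, Z) = 3*Z*c (f(c, Z) = 3*(Z*c + 0) = 3*(Z*c) = 3*Z*c)
l(r) = r²*(4 + 3*r²) (l(r) = (3*r*r + 4)*r² = (3*r² + 4)*r² = (4 + 3*r²)*r² = r²*(4 + 3*r²))
l(B(0, 5))² = ((-3*0 + 6*5)²*(4 + 3*(-3*0 + 6*5)²))² = ((0 + 30)²*(4 + 3*(0 + 30)²))² = (30²*(4 + 3*30²))² = (900*(4 + 3*900))² = (900*(4 + 2700))² = (900*2704)² = 2433600² = 5922408960000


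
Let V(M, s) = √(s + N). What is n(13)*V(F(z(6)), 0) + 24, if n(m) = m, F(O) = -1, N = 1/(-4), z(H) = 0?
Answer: 24 + 13*I/2 ≈ 24.0 + 6.5*I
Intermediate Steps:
N = -¼ ≈ -0.25000
V(M, s) = √(-¼ + s) (V(M, s) = √(s - ¼) = √(-¼ + s))
n(13)*V(F(z(6)), 0) + 24 = 13*(√(-1 + 4*0)/2) + 24 = 13*(√(-1 + 0)/2) + 24 = 13*(√(-1)/2) + 24 = 13*(I/2) + 24 = 13*I/2 + 24 = 24 + 13*I/2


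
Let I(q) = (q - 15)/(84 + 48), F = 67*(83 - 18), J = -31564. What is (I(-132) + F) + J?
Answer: -1197245/44 ≈ -27210.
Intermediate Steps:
F = 4355 (F = 67*65 = 4355)
I(q) = -5/44 + q/132 (I(q) = (-15 + q)/132 = (-15 + q)*(1/132) = -5/44 + q/132)
(I(-132) + F) + J = ((-5/44 + (1/132)*(-132)) + 4355) - 31564 = ((-5/44 - 1) + 4355) - 31564 = (-49/44 + 4355) - 31564 = 191571/44 - 31564 = -1197245/44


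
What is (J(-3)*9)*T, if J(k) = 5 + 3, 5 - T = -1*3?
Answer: 576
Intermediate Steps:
T = 8 (T = 5 - (-1)*3 = 5 - 1*(-3) = 5 + 3 = 8)
J(k) = 8
(J(-3)*9)*T = (8*9)*8 = 72*8 = 576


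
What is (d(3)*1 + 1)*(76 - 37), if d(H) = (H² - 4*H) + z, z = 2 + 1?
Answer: 39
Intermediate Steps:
z = 3
d(H) = 3 + H² - 4*H (d(H) = (H² - 4*H) + 3 = 3 + H² - 4*H)
(d(3)*1 + 1)*(76 - 37) = ((3 + 3² - 4*3)*1 + 1)*(76 - 37) = ((3 + 9 - 12)*1 + 1)*39 = (0*1 + 1)*39 = (0 + 1)*39 = 1*39 = 39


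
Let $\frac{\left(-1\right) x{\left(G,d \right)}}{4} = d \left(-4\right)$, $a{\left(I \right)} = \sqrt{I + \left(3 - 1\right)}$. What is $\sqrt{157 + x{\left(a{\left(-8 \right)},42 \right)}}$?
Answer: $\sqrt{829} \approx 28.792$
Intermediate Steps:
$a{\left(I \right)} = \sqrt{2 + I}$ ($a{\left(I \right)} = \sqrt{I + \left(3 - 1\right)} = \sqrt{I + 2} = \sqrt{2 + I}$)
$x{\left(G,d \right)} = 16 d$ ($x{\left(G,d \right)} = - 4 d \left(-4\right) = - 4 \left(- 4 d\right) = 16 d$)
$\sqrt{157 + x{\left(a{\left(-8 \right)},42 \right)}} = \sqrt{157 + 16 \cdot 42} = \sqrt{157 + 672} = \sqrt{829}$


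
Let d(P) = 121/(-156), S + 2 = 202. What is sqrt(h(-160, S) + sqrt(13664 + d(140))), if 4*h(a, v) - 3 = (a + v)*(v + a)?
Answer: sqrt(2438163 + 78*sqrt(83127057))/78 ≈ 22.752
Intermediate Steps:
S = 200 (S = -2 + 202 = 200)
d(P) = -121/156 (d(P) = 121*(-1/156) = -121/156)
h(a, v) = 3/4 + (a + v)**2/4 (h(a, v) = 3/4 + ((a + v)*(v + a))/4 = 3/4 + ((a + v)*(a + v))/4 = 3/4 + (a + v)**2/4)
sqrt(h(-160, S) + sqrt(13664 + d(140))) = sqrt((3/4 + (-160 + 200)**2/4) + sqrt(13664 - 121/156)) = sqrt((3/4 + (1/4)*40**2) + sqrt(2131463/156)) = sqrt((3/4 + (1/4)*1600) + sqrt(83127057)/78) = sqrt((3/4 + 400) + sqrt(83127057)/78) = sqrt(1603/4 + sqrt(83127057)/78)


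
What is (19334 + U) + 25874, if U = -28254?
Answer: 16954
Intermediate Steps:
(19334 + U) + 25874 = (19334 - 28254) + 25874 = -8920 + 25874 = 16954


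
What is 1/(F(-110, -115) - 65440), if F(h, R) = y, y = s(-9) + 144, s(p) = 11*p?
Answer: -1/65395 ≈ -1.5292e-5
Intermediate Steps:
y = 45 (y = 11*(-9) + 144 = -99 + 144 = 45)
F(h, R) = 45
1/(F(-110, -115) - 65440) = 1/(45 - 65440) = 1/(-65395) = -1/65395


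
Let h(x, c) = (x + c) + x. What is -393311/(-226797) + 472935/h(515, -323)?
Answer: 107538310072/160345479 ≈ 670.67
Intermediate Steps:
h(x, c) = c + 2*x (h(x, c) = (c + x) + x = c + 2*x)
-393311/(-226797) + 472935/h(515, -323) = -393311/(-226797) + 472935/(-323 + 2*515) = -393311*(-1/226797) + 472935/(-323 + 1030) = 393311/226797 + 472935/707 = 107538310072/160345479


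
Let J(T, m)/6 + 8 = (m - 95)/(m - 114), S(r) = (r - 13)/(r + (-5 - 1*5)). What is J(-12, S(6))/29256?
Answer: -3219/2189324 ≈ -0.0014703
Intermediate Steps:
S(r) = (-13 + r)/(-10 + r) (S(r) = (-13 + r)/(r + (-5 - 5)) = (-13 + r)/(r - 10) = (-13 + r)/(-10 + r))
J(T, m) = -48 + 6*(-95 + m)/(-114 + m) (J(T, m) = -48 + 6*((m - 95)/(m - 114)) = -48 + 6*((-95 + m)/(-114 + m)) = -48 + 6*(-95 + m)/(-114 + m))
J(-12, S(6))/29256 = (6*(817 - 7*(-13 + 6)/(-10 + 6))/(-114 + (-13 + 6)/(-10 + 6)))/29256 = (6*(817 - 7*(-7)/(-4))/(-114 - 7/(-4)))*(1/29256) = (6*(817 - (-7)*(-7)/4)/(-114 - 1/4*(-7)))*(1/29256) = (6*(817 - 7*7/4)/(-114 + 7/4))*(1/29256) = (6*(817 - 49/4)/(-449/4))*(1/29256) = (6*(-4/449)*(3219/4))*(1/29256) = -19314/449*1/29256 = -3219/2189324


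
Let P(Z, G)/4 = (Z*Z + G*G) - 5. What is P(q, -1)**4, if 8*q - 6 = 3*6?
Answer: 160000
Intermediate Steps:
q = 3 (q = 3/4 + (3*6)/8 = 3/4 + (1/8)*18 = 3/4 + 9/4 = 3)
P(Z, G) = -20 + 4*G**2 + 4*Z**2 (P(Z, G) = 4*((Z*Z + G*G) - 5) = 4*((Z**2 + G**2) - 5) = 4*((G**2 + Z**2) - 5) = 4*(-5 + G**2 + Z**2) = -20 + 4*G**2 + 4*Z**2)
P(q, -1)**4 = (-20 + 4*(-1)**2 + 4*3**2)**4 = (-20 + 4*1 + 4*9)**4 = (-20 + 4 + 36)**4 = 20**4 = 160000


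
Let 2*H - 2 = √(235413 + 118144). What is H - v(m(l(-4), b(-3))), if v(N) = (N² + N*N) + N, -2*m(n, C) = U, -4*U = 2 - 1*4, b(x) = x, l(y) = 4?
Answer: 9/8 + √353557/2 ≈ 298.43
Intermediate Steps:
U = ½ (U = -(2 - 1*4)/4 = -(2 - 4)/4 = -¼*(-2) = ½ ≈ 0.50000)
m(n, C) = -¼ (m(n, C) = -½*½ = -¼)
v(N) = N + 2*N² (v(N) = (N² + N²) + N = 2*N² + N = N + 2*N²)
H = 1 + √353557/2 (H = 1 + √(235413 + 118144)/2 = 1 + √353557/2 ≈ 298.30)
H - v(m(l(-4), b(-3))) = (1 + √353557/2) - (-1)*(1 + 2*(-¼))/4 = (1 + √353557/2) - (-1)*(1 - ½)/4 = (1 + √353557/2) - (-1)/(4*2) = (1 + √353557/2) - 1*(-⅛) = (1 + √353557/2) + ⅛ = 9/8 + √353557/2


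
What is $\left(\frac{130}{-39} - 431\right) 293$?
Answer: $- \frac{381779}{3} \approx -1.2726 \cdot 10^{5}$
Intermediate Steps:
$\left(\frac{130}{-39} - 431\right) 293 = \left(130 \left(- \frac{1}{39}\right) - 431\right) 293 = \left(- \frac{10}{3} - 431\right) 293 = \left(- \frac{1303}{3}\right) 293 = - \frac{381779}{3}$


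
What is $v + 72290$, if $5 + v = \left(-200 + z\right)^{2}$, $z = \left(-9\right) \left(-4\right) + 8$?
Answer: $96621$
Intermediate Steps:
$z = 44$ ($z = 36 + 8 = 44$)
$v = 24331$ ($v = -5 + \left(-200 + 44\right)^{2} = -5 + \left(-156\right)^{2} = -5 + 24336 = 24331$)
$v + 72290 = 24331 + 72290 = 96621$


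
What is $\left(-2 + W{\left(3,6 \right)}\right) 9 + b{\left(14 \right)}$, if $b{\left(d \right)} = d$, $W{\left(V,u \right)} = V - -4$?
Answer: $59$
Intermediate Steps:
$W{\left(V,u \right)} = 4 + V$ ($W{\left(V,u \right)} = V + 4 = 4 + V$)
$\left(-2 + W{\left(3,6 \right)}\right) 9 + b{\left(14 \right)} = \left(-2 + \left(4 + 3\right)\right) 9 + 14 = \left(-2 + 7\right) 9 + 14 = 5 \cdot 9 + 14 = 45 + 14 = 59$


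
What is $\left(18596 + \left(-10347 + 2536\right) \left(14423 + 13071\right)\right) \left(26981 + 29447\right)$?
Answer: $-12117181580264$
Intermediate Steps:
$\left(18596 + \left(-10347 + 2536\right) \left(14423 + 13071\right)\right) \left(26981 + 29447\right) = \left(18596 - 214755634\right) 56428 = \left(-214737038\right) 56428 = -12117181580264$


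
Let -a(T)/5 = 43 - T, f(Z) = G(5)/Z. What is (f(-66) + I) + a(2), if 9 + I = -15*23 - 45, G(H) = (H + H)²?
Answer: -19982/33 ≈ -605.52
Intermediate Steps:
G(H) = 4*H² (G(H) = (2*H)² = 4*H²)
f(Z) = 100/Z (f(Z) = (4*5²)/Z = (4*25)/Z = 100/Z)
I = -399 (I = -9 + (-15*23 - 45) = -9 + (-345 - 45) = -9 - 390 = -399)
a(T) = -215 + 5*T (a(T) = -5*(43 - T) = -215 + 5*T)
(f(-66) + I) + a(2) = (100/(-66) - 399) + (-215 + 5*2) = (100*(-1/66) - 399) + (-215 + 10) = (-50/33 - 399) - 205 = -13217/33 - 205 = -19982/33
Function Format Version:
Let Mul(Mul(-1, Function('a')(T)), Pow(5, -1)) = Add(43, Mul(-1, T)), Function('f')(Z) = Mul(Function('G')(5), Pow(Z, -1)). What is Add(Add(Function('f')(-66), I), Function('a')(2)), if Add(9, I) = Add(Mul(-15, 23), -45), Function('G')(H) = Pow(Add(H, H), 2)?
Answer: Rational(-19982, 33) ≈ -605.52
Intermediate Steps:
Function('G')(H) = Mul(4, Pow(H, 2)) (Function('G')(H) = Pow(Mul(2, H), 2) = Mul(4, Pow(H, 2)))
Function('f')(Z) = Mul(100, Pow(Z, -1)) (Function('f')(Z) = Mul(Mul(4, Pow(5, 2)), Pow(Z, -1)) = Mul(Mul(4, 25), Pow(Z, -1)) = Mul(100, Pow(Z, -1)))
I = -399 (I = Add(-9, Add(Mul(-15, 23), -45)) = Add(-9, Add(-345, -45)) = Add(-9, -390) = -399)
Function('a')(T) = Add(-215, Mul(5, T)) (Function('a')(T) = Mul(-5, Add(43, Mul(-1, T))) = Add(-215, Mul(5, T)))
Add(Add(Function('f')(-66), I), Function('a')(2)) = Add(Add(Mul(100, Pow(-66, -1)), -399), Add(-215, Mul(5, 2))) = Add(Add(Mul(100, Rational(-1, 66)), -399), Add(-215, 10)) = Add(Add(Rational(-50, 33), -399), -205) = Add(Rational(-13217, 33), -205) = Rational(-19982, 33)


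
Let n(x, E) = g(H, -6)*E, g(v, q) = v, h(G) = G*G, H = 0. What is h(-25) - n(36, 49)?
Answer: 625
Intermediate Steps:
h(G) = G**2
n(x, E) = 0 (n(x, E) = 0*E = 0)
h(-25) - n(36, 49) = (-25)**2 - 1*0 = 625 + 0 = 625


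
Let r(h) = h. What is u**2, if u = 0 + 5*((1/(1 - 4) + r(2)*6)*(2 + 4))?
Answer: 122500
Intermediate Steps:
u = 350 (u = 0 + 5*((1/(1 - 4) + 2*6)*(2 + 4)) = 0 + 5*((1/(-3) + 12)*6) = 0 + 5*((-1/3 + 12)*6) = 0 + 5*((35/3)*6) = 0 + 5*70 = 0 + 350 = 350)
u**2 = 350**2 = 122500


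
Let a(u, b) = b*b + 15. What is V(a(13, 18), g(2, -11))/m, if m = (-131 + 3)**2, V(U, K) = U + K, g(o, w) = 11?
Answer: 175/8192 ≈ 0.021362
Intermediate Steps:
a(u, b) = 15 + b**2 (a(u, b) = b**2 + 15 = 15 + b**2)
V(U, K) = K + U
m = 16384 (m = (-128)**2 = 16384)
V(a(13, 18), g(2, -11))/m = (11 + (15 + 18**2))/16384 = (11 + (15 + 324))*(1/16384) = (11 + 339)*(1/16384) = 350*(1/16384) = 175/8192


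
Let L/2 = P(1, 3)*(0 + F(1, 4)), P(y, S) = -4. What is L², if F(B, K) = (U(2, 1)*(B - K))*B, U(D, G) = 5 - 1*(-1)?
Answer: 20736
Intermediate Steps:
U(D, G) = 6 (U(D, G) = 5 + 1 = 6)
F(B, K) = B*(-6*K + 6*B) (F(B, K) = (6*(B - K))*B = (-6*K + 6*B)*B = B*(-6*K + 6*B))
L = 144 (L = 2*(-4*(0 + 6*1*(1 - 1*4))) = 2*(-4*(0 + 6*1*(1 - 4))) = 2*(-4*(0 + 6*1*(-3))) = 2*(-4*(0 - 18)) = 2*(-4*(-18)) = 2*72 = 144)
L² = 144² = 20736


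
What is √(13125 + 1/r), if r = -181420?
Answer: 13*√639032492705/90710 ≈ 114.56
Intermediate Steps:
√(13125 + 1/r) = √(13125 + 1/(-181420)) = √(13125 - 1/181420) = √(2381137499/181420) = 13*√639032492705/90710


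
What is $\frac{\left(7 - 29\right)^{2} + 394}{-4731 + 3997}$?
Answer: $- \frac{439}{367} \approx -1.1962$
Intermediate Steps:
$\frac{\left(7 - 29\right)^{2} + 394}{-4731 + 3997} = \frac{\left(-22\right)^{2} + 394}{-734} = \left(484 + 394\right) \left(- \frac{1}{734}\right) = 878 \left(- \frac{1}{734}\right) = - \frac{439}{367}$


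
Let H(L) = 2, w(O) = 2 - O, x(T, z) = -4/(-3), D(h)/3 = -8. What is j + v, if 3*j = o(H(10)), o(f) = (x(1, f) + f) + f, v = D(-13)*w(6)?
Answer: 880/9 ≈ 97.778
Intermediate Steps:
D(h) = -24 (D(h) = 3*(-8) = -24)
x(T, z) = 4/3 (x(T, z) = -4*(-1/3) = 4/3)
v = 96 (v = -24*(2 - 1*6) = -24*(2 - 6) = -24*(-4) = 96)
o(f) = 4/3 + 2*f (o(f) = (4/3 + f) + f = 4/3 + 2*f)
j = 16/9 (j = (4/3 + 2*2)/3 = (4/3 + 4)/3 = (1/3)*(16/3) = 16/9 ≈ 1.7778)
j + v = 16/9 + 96 = 880/9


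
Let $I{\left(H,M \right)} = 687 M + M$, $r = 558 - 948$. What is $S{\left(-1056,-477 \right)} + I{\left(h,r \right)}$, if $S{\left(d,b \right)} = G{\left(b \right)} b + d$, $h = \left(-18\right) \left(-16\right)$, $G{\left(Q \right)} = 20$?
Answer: $-278916$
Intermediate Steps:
$r = -390$ ($r = 558 - 948 = -390$)
$h = 288$
$S{\left(d,b \right)} = d + 20 b$ ($S{\left(d,b \right)} = 20 b + d = d + 20 b$)
$I{\left(H,M \right)} = 688 M$
$S{\left(-1056,-477 \right)} + I{\left(h,r \right)} = \left(-1056 + 20 \left(-477\right)\right) + 688 \left(-390\right) = \left(-1056 - 9540\right) - 268320 = -10596 - 268320 = -278916$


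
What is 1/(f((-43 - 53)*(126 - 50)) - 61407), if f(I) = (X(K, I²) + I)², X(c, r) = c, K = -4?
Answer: 1/53228593 ≈ 1.8787e-8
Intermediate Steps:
f(I) = (-4 + I)²
1/(f((-43 - 53)*(126 - 50)) - 61407) = 1/((-4 + (-43 - 53)*(126 - 50))² - 61407) = 1/((-4 - 96*76)² - 61407) = 1/((-4 - 7296)² - 61407) = 1/((-7300)² - 61407) = 1/(53290000 - 61407) = 1/53228593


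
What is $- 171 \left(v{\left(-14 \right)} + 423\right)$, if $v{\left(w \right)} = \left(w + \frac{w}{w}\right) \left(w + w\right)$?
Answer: $-134577$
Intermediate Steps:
$v{\left(w \right)} = 2 w \left(1 + w\right)$ ($v{\left(w \right)} = \left(w + 1\right) 2 w = \left(1 + w\right) 2 w = 2 w \left(1 + w\right)$)
$- 171 \left(v{\left(-14 \right)} + 423\right) = - 171 \left(2 \left(-14\right) \left(1 - 14\right) + 423\right) = - 171 \left(2 \left(-14\right) \left(-13\right) + 423\right) = - 171 \left(364 + 423\right) = \left(-171\right) 787 = -134577$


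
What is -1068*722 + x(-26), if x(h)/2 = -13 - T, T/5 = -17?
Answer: -770952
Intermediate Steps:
T = -85 (T = 5*(-17) = -85)
x(h) = 144 (x(h) = 2*(-13 - 1*(-85)) = 2*(-13 + 85) = 2*72 = 144)
-1068*722 + x(-26) = -1068*722 + 144 = -771096 + 144 = -770952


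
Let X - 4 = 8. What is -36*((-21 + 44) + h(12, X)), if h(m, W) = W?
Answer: -1260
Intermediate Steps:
X = 12 (X = 4 + 8 = 12)
-36*((-21 + 44) + h(12, X)) = -36*((-21 + 44) + 12) = -36*(23 + 12) = -36*35 = -1260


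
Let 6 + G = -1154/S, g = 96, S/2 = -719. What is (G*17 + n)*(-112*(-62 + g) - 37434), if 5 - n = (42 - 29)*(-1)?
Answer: 2086309054/719 ≈ 2.9017e+6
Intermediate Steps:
S = -1438 (S = 2*(-719) = -1438)
n = 18 (n = 5 - (42 - 29)*(-1) = 5 - 13*(-1) = 5 - 1*(-13) = 5 + 13 = 18)
G = -3737/719 (G = -6 - 1154/(-1438) = -6 - 1154*(-1/1438) = -6 + 577/719 = -3737/719 ≈ -5.1975)
(G*17 + n)*(-112*(-62 + g) - 37434) = (-3737/719*17 + 18)*(-112*(-62 + 96) - 37434) = (-63529/719 + 18)*(-112*34 - 37434) = -50587*(-3808 - 37434)/719 = -50587/719*(-41242) = 2086309054/719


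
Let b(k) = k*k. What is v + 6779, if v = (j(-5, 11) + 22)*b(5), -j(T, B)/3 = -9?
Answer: 8004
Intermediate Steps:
b(k) = k**2
j(T, B) = 27 (j(T, B) = -3*(-9) = 27)
v = 1225 (v = (27 + 22)*5**2 = 49*25 = 1225)
v + 6779 = 1225 + 6779 = 8004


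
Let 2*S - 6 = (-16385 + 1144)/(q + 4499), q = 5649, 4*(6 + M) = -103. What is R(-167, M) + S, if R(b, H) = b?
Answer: -3343785/20296 ≈ -164.75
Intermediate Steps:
M = -127/4 (M = -6 + (¼)*(-103) = -6 - 103/4 = -127/4 ≈ -31.750)
S = 45647/20296 (S = 3 + ((-16385 + 1144)/(5649 + 4499))/2 = 3 + (-15241/10148)/2 = 3 + (-15241*1/10148)/2 = 3 + (½)*(-15241/10148) = 3 - 15241/20296 = 45647/20296 ≈ 2.2491)
R(-167, M) + S = -167 + 45647/20296 = -3343785/20296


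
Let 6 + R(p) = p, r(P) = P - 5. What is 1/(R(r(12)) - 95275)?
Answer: -1/95274 ≈ -1.0496e-5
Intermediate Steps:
r(P) = -5 + P
R(p) = -6 + p
1/(R(r(12)) - 95275) = 1/((-6 + (-5 + 12)) - 95275) = 1/((-6 + 7) - 95275) = 1/(1 - 95275) = 1/(-95274) = -1/95274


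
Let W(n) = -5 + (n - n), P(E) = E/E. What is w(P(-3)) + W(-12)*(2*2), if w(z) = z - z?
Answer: -20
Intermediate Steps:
P(E) = 1
W(n) = -5 (W(n) = -5 + 0 = -5)
w(z) = 0
w(P(-3)) + W(-12)*(2*2) = 0 - 10*2 = 0 - 5*4 = 0 - 20 = -20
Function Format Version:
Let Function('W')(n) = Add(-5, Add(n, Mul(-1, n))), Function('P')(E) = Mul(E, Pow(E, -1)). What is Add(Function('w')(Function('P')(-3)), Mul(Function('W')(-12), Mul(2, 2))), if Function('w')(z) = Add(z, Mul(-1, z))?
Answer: -20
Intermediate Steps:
Function('P')(E) = 1
Function('W')(n) = -5 (Function('W')(n) = Add(-5, 0) = -5)
Function('w')(z) = 0
Add(Function('w')(Function('P')(-3)), Mul(Function('W')(-12), Mul(2, 2))) = Add(0, Mul(-5, Mul(2, 2))) = Add(0, Mul(-5, 4)) = Add(0, -20) = -20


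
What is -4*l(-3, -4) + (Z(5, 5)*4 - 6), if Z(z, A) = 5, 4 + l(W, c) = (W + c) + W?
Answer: 70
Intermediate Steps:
l(W, c) = -4 + c + 2*W (l(W, c) = -4 + ((W + c) + W) = -4 + (c + 2*W) = -4 + c + 2*W)
-4*l(-3, -4) + (Z(5, 5)*4 - 6) = -4*(-4 - 4 + 2*(-3)) + (5*4 - 6) = -4*(-4 - 4 - 6) + (20 - 6) = -4*(-14) + 14 = 56 + 14 = 70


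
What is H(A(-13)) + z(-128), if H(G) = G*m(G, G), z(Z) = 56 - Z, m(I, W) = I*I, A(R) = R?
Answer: -2013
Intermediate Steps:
m(I, W) = I**2
H(G) = G**3 (H(G) = G*G**2 = G**3)
H(A(-13)) + z(-128) = (-13)**3 + (56 - 1*(-128)) = -2197 + (56 + 128) = -2197 + 184 = -2013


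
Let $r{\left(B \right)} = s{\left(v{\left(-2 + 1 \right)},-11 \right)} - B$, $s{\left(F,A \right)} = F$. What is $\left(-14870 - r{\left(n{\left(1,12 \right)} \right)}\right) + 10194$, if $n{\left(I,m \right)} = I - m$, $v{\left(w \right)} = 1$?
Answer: $-4688$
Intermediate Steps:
$r{\left(B \right)} = 1 - B$
$\left(-14870 - r{\left(n{\left(1,12 \right)} \right)}\right) + 10194 = \left(-14870 - \left(1 - \left(1 - 12\right)\right)\right) + 10194 = \left(-14870 - \left(1 - -11\right)\right) + 10194 = \left(-14870 - \left(1 + 11\right)\right) + 10194 = \left(-14870 - 12\right) + 10194 = -14882 + 10194 = -4688$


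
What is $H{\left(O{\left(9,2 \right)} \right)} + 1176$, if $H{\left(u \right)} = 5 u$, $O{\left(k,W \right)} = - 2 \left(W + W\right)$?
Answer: $1136$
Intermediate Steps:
$O{\left(k,W \right)} = - 4 W$ ($O{\left(k,W \right)} = - 2 \cdot 2 W = - 4 W$)
$H{\left(O{\left(9,2 \right)} \right)} + 1176 = 5 \left(\left(-4\right) 2\right) + 1176 = 5 \left(-8\right) + 1176 = -40 + 1176 = 1136$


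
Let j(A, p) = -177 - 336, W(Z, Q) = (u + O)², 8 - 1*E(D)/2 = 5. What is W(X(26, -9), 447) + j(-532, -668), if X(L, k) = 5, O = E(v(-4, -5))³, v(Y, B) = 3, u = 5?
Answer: 48328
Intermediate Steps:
E(D) = 6 (E(D) = 16 - 2*5 = 16 - 10 = 6)
O = 216 (O = 6³ = 216)
W(Z, Q) = 48841 (W(Z, Q) = (5 + 216)² = 221² = 48841)
j(A, p) = -513
W(X(26, -9), 447) + j(-532, -668) = 48841 - 513 = 48328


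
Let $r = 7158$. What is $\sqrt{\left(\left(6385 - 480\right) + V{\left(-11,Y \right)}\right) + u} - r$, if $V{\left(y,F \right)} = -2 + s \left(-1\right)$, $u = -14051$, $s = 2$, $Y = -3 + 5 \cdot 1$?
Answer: $-7158 + 5 i \sqrt{326} \approx -7158.0 + 90.277 i$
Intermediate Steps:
$Y = 2$ ($Y = -3 + 5 = 2$)
$V{\left(y,F \right)} = -4$ ($V{\left(y,F \right)} = -2 + 2 \left(-1\right) = -2 - 2 = -4$)
$\sqrt{\left(\left(6385 - 480\right) + V{\left(-11,Y \right)}\right) + u} - r = \sqrt{\left(\left(6385 - 480\right) - 4\right) - 14051} - 7158 = \sqrt{\left(5905 - 4\right) - 14051} - 7158 = \sqrt{5901 - 14051} - 7158 = \sqrt{-8150} - 7158 = 5 i \sqrt{326} - 7158 = -7158 + 5 i \sqrt{326}$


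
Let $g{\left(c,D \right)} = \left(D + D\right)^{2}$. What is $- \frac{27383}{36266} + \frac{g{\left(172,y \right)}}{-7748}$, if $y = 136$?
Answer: $- \frac{723816807}{70247242} \approx -10.304$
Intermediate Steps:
$g{\left(c,D \right)} = 4 D^{2}$ ($g{\left(c,D \right)} = \left(2 D\right)^{2} = 4 D^{2}$)
$- \frac{27383}{36266} + \frac{g{\left(172,y \right)}}{-7748} = - \frac{27383}{36266} + \frac{4 \cdot 136^{2}}{-7748} = \left(-27383\right) \frac{1}{36266} + 4 \cdot 18496 \left(- \frac{1}{7748}\right) = - \frac{27383}{36266} + 73984 \left(- \frac{1}{7748}\right) = - \frac{27383}{36266} - \frac{18496}{1937} = - \frac{723816807}{70247242}$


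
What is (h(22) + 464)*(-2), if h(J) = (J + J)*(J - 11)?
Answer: -1896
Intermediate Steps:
h(J) = 2*J*(-11 + J) (h(J) = (2*J)*(-11 + J) = 2*J*(-11 + J))
(h(22) + 464)*(-2) = (2*22*(-11 + 22) + 464)*(-2) = (2*22*11 + 464)*(-2) = (484 + 464)*(-2) = 948*(-2) = -1896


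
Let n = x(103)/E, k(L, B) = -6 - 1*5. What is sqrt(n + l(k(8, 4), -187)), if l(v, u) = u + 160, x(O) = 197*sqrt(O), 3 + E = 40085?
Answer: sqrt(-885251052 + 161146*sqrt(103))/5726 ≈ 5.1914*I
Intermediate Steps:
E = 40082 (E = -3 + 40085 = 40082)
k(L, B) = -11 (k(L, B) = -6 - 5 = -11)
l(v, u) = 160 + u
n = 197*sqrt(103)/40082 (n = (197*sqrt(103))/40082 = (197*sqrt(103))*(1/40082) = 197*sqrt(103)/40082 ≈ 0.049881)
sqrt(n + l(k(8, 4), -187)) = sqrt(197*sqrt(103)/40082 + (160 - 187)) = sqrt(197*sqrt(103)/40082 - 27) = sqrt(-27 + 197*sqrt(103)/40082)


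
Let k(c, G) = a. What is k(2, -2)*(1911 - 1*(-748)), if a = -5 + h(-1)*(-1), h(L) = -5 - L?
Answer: -2659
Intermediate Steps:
a = -1 (a = -5 + (-5 - 1*(-1))*(-1) = -5 + (-5 + 1)*(-1) = -5 - 4*(-1) = -5 + 4 = -1)
k(c, G) = -1
k(2, -2)*(1911 - 1*(-748)) = -(1911 - 1*(-748)) = -(1911 + 748) = -1*2659 = -2659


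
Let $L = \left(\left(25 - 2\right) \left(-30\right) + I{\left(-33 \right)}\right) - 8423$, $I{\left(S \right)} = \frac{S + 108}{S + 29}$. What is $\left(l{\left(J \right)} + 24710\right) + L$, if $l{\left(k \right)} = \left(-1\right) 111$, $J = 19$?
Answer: $\frac{61869}{4} \approx 15467.0$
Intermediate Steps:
$l{\left(k \right)} = -111$
$I{\left(S \right)} = \frac{108 + S}{29 + S}$
$L = - \frac{36527}{4}$ ($L = \left(\left(25 - 2\right) \left(-30\right) + \frac{108 - 33}{29 - 33}\right) - 8423 = \left(23 \left(-30\right) + \frac{1}{-4} \cdot 75\right) - 8423 = \left(-690 - \frac{75}{4}\right) - 8423 = - \frac{2835}{4} - 8423 = - \frac{36527}{4} \approx -9131.8$)
$\left(l{\left(J \right)} + 24710\right) + L = \left(-111 + 24710\right) - \frac{36527}{4} = 24599 - \frac{36527}{4} = \frac{61869}{4}$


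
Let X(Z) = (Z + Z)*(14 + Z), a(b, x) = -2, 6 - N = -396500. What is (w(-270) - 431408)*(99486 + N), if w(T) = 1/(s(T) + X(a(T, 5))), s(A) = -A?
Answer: -23751215509700/111 ≈ -2.1398e+11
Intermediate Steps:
N = 396506 (N = 6 - 1*(-396500) = 6 + 396500 = 396506)
X(Z) = 2*Z*(14 + Z) (X(Z) = (2*Z)*(14 + Z) = 2*Z*(14 + Z))
w(T) = 1/(-48 - T) (w(T) = 1/(-T + 2*(-2)*(14 - 2)) = 1/(-T + 2*(-2)*12) = 1/(-T - 48) = 1/(-48 - T))
(w(-270) - 431408)*(99486 + N) = (-1/(48 - 270) - 431408)*(99486 + 396506) = (-1/(-222) - 431408)*495992 = (-1*(-1/222) - 431408)*495992 = (1/222 - 431408)*495992 = -95772575/222*495992 = -23751215509700/111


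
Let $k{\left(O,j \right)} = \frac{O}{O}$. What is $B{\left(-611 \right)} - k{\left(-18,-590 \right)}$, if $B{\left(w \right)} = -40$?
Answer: $-41$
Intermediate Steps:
$k{\left(O,j \right)} = 1$
$B{\left(-611 \right)} - k{\left(-18,-590 \right)} = -40 - 1 = -41$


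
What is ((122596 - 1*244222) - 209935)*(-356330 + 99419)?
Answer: 85181668071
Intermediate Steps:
((122596 - 1*244222) - 209935)*(-356330 + 99419) = ((122596 - 244222) - 209935)*(-256911) = (-121626 - 209935)*(-256911) = -331561*(-256911) = 85181668071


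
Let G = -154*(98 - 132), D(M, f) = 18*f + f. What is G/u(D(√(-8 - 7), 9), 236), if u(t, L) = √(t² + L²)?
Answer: 5236*√84937/84937 ≈ 17.966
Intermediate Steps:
D(M, f) = 19*f
G = 5236 (G = -154*(-34) = 5236)
u(t, L) = √(L² + t²)
G/u(D(√(-8 - 7), 9), 236) = 5236/(√(236² + (19*9)²)) = 5236/(√(55696 + 171²)) = 5236/(√(55696 + 29241)) = 5236/(√84937) = 5236*(√84937/84937) = 5236*√84937/84937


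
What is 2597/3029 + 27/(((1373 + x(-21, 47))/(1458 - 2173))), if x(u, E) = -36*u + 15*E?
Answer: -3931919/660322 ≈ -5.9545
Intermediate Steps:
2597/3029 + 27/(((1373 + x(-21, 47))/(1458 - 2173))) = 2597/3029 + 27/(((1373 + (-36*(-21) + 15*47))/(1458 - 2173))) = 2597*(1/3029) + 27/(((1373 + (756 + 705))/(-715))) = 2597/3029 + 27/(((1373 + 1461)*(-1/715))) = 2597/3029 + 27/((2834*(-1/715))) = 2597/3029 + 27/(-218/55) = 2597/3029 + 27*(-55/218) = 2597/3029 - 1485/218 = -3931919/660322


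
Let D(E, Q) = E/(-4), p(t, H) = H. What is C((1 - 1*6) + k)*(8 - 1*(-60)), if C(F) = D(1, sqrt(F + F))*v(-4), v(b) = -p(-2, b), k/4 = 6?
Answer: -68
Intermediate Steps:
k = 24 (k = 4*6 = 24)
D(E, Q) = -E/4 (D(E, Q) = E*(-1/4) = -E/4)
v(b) = -b
C(F) = -1 (C(F) = (-1/4*1)*(-1*(-4)) = -1/4*4 = -1)
C((1 - 1*6) + k)*(8 - 1*(-60)) = -(8 - 1*(-60)) = -(8 + 60) = -1*68 = -68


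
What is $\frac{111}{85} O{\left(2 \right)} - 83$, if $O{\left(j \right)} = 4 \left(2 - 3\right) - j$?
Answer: $- \frac{7721}{85} \approx -90.835$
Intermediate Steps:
$O{\left(j \right)} = -4 - j$ ($O{\left(j \right)} = 4 \left(-1\right) - j = -4 - j$)
$\frac{111}{85} O{\left(2 \right)} - 83 = \frac{111}{85} \left(-4 - 2\right) - 83 = 111 \cdot \frac{1}{85} \left(-4 - 2\right) - 83 = \frac{111}{85} \left(-6\right) - 83 = - \frac{666}{85} - 83 = - \frac{7721}{85}$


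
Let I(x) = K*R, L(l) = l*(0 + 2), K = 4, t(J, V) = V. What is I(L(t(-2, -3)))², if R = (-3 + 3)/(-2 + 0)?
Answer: 0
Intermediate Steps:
R = 0 (R = 0/(-2) = 0*(-½) = 0)
L(l) = 2*l (L(l) = l*2 = 2*l)
I(x) = 0 (I(x) = 4*0 = 0)
I(L(t(-2, -3)))² = 0² = 0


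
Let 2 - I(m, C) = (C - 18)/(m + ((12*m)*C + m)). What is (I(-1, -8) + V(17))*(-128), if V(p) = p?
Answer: -115968/47 ≈ -2467.4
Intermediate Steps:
I(m, C) = 2 - (-18 + C)/(2*m + 12*C*m) (I(m, C) = 2 - (C - 18)/(m + ((12*m)*C + m)) = 2 - (-18 + C)/(m + (12*C*m + m)) = 2 - (-18 + C)/(m + (m + 12*C*m)) = 2 - (-18 + C)/(2*m + 12*C*m))
(I(-1, -8) + V(17))*(-128) = ((½)*(18 - 1*(-8) + 4*(-1) + 24*(-8)*(-1))/(-1*(1 + 6*(-8))) + 17)*(-128) = ((½)*(-1)*(18 + 8 - 4 + 192)/(1 - 48) + 17)*(-128) = ((½)*(-1)*214/(-47) + 17)*(-128) = ((½)*(-1)*(-1/47)*214 + 17)*(-128) = (107/47 + 17)*(-128) = (906/47)*(-128) = -115968/47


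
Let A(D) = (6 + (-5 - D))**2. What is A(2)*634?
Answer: 634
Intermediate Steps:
A(D) = (1 - D)**2
A(2)*634 = (-1 + 2)**2*634 = 1**2*634 = 1*634 = 634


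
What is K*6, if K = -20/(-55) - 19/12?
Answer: -161/22 ≈ -7.3182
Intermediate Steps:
K = -161/132 (K = -20*(-1/55) - 19*1/12 = 4/11 - 19/12 = -161/132 ≈ -1.2197)
K*6 = -161/132*6 = -161/22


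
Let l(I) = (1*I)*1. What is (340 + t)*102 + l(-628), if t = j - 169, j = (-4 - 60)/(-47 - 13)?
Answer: 84614/5 ≈ 16923.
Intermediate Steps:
j = 16/15 (j = -64/(-60) = -64*(-1/60) = 16/15 ≈ 1.0667)
t = -2519/15 (t = 16/15 - 169 = -2519/15 ≈ -167.93)
l(I) = I (l(I) = I*1 = I)
(340 + t)*102 + l(-628) = (340 - 2519/15)*102 - 628 = (2581/15)*102 - 628 = 87754/5 - 628 = 84614/5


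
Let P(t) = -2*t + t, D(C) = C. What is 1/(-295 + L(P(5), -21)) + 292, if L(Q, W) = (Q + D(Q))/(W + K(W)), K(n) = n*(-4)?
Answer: 5429677/18595 ≈ 292.00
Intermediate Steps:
K(n) = -4*n
P(t) = -t
L(Q, W) = -2*Q/(3*W) (L(Q, W) = (Q + Q)/(W - 4*W) = (2*Q)/((-3*W)) = (2*Q)*(-1/(3*W)) = -2*Q/(3*W))
1/(-295 + L(P(5), -21)) + 292 = 1/(-295 - ⅔*(-1*5)/(-21)) + 292 = 1/(-295 - ⅔*(-5)*(-1/21)) + 292 = 1/(-295 - 10/63) + 292 = 1/(-18595/63) + 292 = -63/18595 + 292 = 5429677/18595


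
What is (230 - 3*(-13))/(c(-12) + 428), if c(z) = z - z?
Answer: 269/428 ≈ 0.62850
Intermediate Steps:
c(z) = 0
(230 - 3*(-13))/(c(-12) + 428) = (230 - 3*(-13))/(0 + 428) = (230 + 39)/428 = 269*(1/428) = 269/428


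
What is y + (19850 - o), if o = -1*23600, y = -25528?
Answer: 17922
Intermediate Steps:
o = -23600
y + (19850 - o) = -25528 + (19850 - 1*(-23600)) = -25528 + (19850 + 23600) = -25528 + 43450 = 17922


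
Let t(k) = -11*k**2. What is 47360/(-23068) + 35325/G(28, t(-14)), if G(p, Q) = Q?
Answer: -229246315/12433652 ≈ -18.438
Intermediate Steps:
47360/(-23068) + 35325/G(28, t(-14)) = 47360/(-23068) + 35325/((-11*(-14)**2)) = 47360*(-1/23068) + 35325/((-11*196)) = -11840/5767 + 35325/(-2156) = -11840/5767 + 35325*(-1/2156) = -11840/5767 - 35325/2156 = -229246315/12433652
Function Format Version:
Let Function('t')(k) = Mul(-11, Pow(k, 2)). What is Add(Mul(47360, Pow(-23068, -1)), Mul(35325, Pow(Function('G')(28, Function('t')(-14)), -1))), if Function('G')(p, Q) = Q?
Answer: Rational(-229246315, 12433652) ≈ -18.438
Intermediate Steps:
Add(Mul(47360, Pow(-23068, -1)), Mul(35325, Pow(Function('G')(28, Function('t')(-14)), -1))) = Add(Mul(47360, Pow(-23068, -1)), Mul(35325, Pow(Mul(-11, Pow(-14, 2)), -1))) = Add(Mul(47360, Rational(-1, 23068)), Mul(35325, Pow(Mul(-11, 196), -1))) = Add(Rational(-11840, 5767), Mul(35325, Pow(-2156, -1))) = Add(Rational(-11840, 5767), Mul(35325, Rational(-1, 2156))) = Add(Rational(-11840, 5767), Rational(-35325, 2156)) = Rational(-229246315, 12433652)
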